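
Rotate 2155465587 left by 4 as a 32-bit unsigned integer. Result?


Rotate 0b10000000011110011100101101110011 left by 4 (32-bit) = 0b111100111001011011100111000 = 127711032

127711032


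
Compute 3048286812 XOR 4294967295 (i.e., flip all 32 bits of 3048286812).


3048286812 ^ 4294967295 = 1246680483

1246680483


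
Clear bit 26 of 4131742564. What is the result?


4131742564 & ~(1 << 26) = 4064633700

4064633700


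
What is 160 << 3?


0b10100000 << 3 = 0b10100000000 = 1280

1280


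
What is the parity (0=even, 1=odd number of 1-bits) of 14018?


0b11011011000010 has 7 ones => parity 1

1


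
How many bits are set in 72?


0b1001000 has 2 set bits

2


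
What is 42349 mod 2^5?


42349 & 31 = 13

13


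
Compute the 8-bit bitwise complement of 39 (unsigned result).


~0b100111 = 0b11011000 = 216 (8-bit unsigned)

216


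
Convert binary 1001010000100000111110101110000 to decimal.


1001010000100000111110101110000 in decimal = 1242594672

1242594672


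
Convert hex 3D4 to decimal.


3D4 hex = 980 decimal

980


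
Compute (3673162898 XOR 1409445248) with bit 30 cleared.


Step 1: 3673162898 ^ 1409445248 = 2398251282
Step 2: 2398251282 & ~(1 << 30) = 2398251282

2398251282


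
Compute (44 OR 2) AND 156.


Step 1: 44 | 2 = 46
Step 2: 46 & 156 = 12

12


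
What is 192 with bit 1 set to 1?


192 | (1 << 1) = 192 | 2 = 194

194


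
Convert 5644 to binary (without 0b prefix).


5644 = 1011000001100 in binary

1011000001100


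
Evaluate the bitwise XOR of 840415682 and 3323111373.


0b110010000101111011100111000010 ^ 0b11000110000100101010011111001101 = 0b11110100000001010001111000001111 = 4093976079

4093976079


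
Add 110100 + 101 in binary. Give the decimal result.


110100 + 101 = 111001 = 57

57


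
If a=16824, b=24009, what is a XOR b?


16824 ^ 24009 = 7281

7281


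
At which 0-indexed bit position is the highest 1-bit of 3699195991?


0b11011100011111010100000001010111. Highest set bit at position 31

31


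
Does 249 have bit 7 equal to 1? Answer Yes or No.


0b11111001, bit 7 = 1. Yes

Yes


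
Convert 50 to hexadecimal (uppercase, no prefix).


50 = 32 hex

32


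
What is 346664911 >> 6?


0b10100101010011010111111001111 >> 6 = 0b10100101010011010111111 = 5416639

5416639


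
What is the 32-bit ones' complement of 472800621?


472800621 ^ 4294967295 = 3822166674

3822166674


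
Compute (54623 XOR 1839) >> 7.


Step 1: 54623 ^ 1839 = 53872
Step 2: 53872 >> 7 = 420

420


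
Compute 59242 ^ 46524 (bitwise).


0b1110011101101010 ^ 0b1011010110111100 = 0b101001011010110 = 21206

21206


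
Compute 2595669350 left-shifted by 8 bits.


0b10011010101101101100010101100110 << 8 = 0b1001101010110110110001010110011000000000 = 664491353600

664491353600


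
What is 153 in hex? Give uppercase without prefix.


153 = 99 hex

99


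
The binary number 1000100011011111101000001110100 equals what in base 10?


1000100011011111101000001110100 in decimal = 1148178548

1148178548


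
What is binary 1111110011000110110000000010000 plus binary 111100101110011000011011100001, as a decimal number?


1111110011000110110000000010000 + 111100101110011000011011100001 = 10111011000111001110011011110001 = 3139233521

3139233521


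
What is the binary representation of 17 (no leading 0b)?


17 = 10001 in binary

10001


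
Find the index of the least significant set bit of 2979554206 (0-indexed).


0b10110001100110000110001110011110. Lowest set bit at position 1

1


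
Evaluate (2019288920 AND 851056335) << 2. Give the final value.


Step 1: 2019288920 & 851056335 = 807011912
Step 2: 807011912 << 2 = 3228047648

3228047648


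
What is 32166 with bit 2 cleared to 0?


32166 & ~(1 << 2) = 32162

32162


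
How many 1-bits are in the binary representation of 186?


0b10111010 has 5 set bits

5


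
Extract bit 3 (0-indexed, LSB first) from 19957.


0b100110111110101, position 3 = 0

0


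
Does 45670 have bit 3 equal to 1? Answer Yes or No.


0b1011001001100110, bit 3 = 0. No

No


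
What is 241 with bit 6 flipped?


241 ^ (1 << 6) = 241 ^ 64 = 177

177


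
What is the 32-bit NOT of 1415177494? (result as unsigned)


~0b1010100010110011110010100010110 = 0b10101011101001100001101011101001 = 2879789801 (32-bit unsigned)

2879789801


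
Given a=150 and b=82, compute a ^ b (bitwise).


150 ^ 82 = 196

196


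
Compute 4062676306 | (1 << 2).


4062676306 | (1 << 2) = 4062676306 | 4 = 4062676310

4062676310


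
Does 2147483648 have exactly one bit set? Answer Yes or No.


0b10000000000000000000000000000000. Only one bit set => Yes

Yes


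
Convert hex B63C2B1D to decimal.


B63C2B1D hex = 3057396509 decimal

3057396509


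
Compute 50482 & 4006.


0b1100010100110010 & 0b111110100110 = 0b10100100010 = 1314

1314


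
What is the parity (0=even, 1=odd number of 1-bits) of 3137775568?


0b10111011000001101010011111010000 has 16 ones => parity 0

0


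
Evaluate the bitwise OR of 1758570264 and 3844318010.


0b1101000110100011010011100011000 | 0b11100101001000111010001100111010 = 0b11101101111100111010011100111010 = 3992168250

3992168250


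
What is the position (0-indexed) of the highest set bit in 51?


0b110011. Highest set bit at position 5

5


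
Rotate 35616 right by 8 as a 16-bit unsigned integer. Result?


Rotate 0b1000101100100000 right by 8 (16-bit) = 0b10000010001011 = 8331

8331


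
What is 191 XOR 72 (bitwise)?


0b10111111 ^ 0b1001000 = 0b11110111 = 247

247


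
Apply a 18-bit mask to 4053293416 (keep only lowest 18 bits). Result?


4053293416 & 262143 = 22888

22888


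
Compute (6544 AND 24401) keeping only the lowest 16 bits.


Step 1: 6544 & 24401 = 6416
Step 2: 6416 & 65535 = 6416

6416


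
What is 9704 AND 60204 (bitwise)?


0b10010111101000 & 0b1110101100101100 = 0b10000100101000 = 8488

8488


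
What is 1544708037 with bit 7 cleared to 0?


1544708037 & ~(1 << 7) = 1544707909

1544707909


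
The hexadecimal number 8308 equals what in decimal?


8308 hex = 33544 decimal

33544


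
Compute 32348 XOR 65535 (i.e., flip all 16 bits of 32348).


32348 ^ 65535 = 33187

33187


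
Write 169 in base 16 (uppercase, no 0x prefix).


169 = A9 hex

A9


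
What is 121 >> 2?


0b1111001 >> 2 = 0b11110 = 30

30


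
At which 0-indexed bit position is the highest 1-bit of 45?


0b101101. Highest set bit at position 5

5


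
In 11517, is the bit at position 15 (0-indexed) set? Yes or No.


0b10110011111101, bit 15 = 0. No

No


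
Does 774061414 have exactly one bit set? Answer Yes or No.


0b101110001000110011110101100110. Multiple bits set => No

No


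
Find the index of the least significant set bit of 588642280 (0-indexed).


0b100011000101011111011111101000. Lowest set bit at position 3

3


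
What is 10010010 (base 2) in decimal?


10010010 in decimal = 146

146


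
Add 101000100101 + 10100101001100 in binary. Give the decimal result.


101000100101 + 10100101001100 = 11001101110001 = 13169

13169


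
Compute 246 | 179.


0b11110110 | 0b10110011 = 0b11110111 = 247

247


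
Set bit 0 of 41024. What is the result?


41024 | (1 << 0) = 41024 | 1 = 41025

41025


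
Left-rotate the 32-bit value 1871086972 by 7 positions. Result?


Rotate 0b1101111100001101000010101111100 left by 7 (32-bit) = 0b11000011010000101011111000110111 = 3275931191

3275931191


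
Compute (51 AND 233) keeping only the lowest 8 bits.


Step 1: 51 & 233 = 33
Step 2: 33 & 255 = 33

33


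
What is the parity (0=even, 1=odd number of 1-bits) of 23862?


0b101110100110110 has 9 ones => parity 1

1


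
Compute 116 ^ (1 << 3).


116 ^ (1 << 3) = 116 ^ 8 = 124

124


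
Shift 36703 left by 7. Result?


0b1000111101011111 << 7 = 0b10001111010111110000000 = 4697984

4697984


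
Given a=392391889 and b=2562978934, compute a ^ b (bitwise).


392391889 ^ 2562978934 = 2409666727

2409666727


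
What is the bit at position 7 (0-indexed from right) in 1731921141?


0b1100111001110110000010011110101, position 7 = 1

1


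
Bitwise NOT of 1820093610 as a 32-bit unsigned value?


~0b1101100011111000110110010101010 = 0b10010011100000111001001101010101 = 2474873685 (32-bit unsigned)

2474873685


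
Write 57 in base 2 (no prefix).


57 = 111001 in binary

111001


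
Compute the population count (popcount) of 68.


0b1000100 has 2 set bits

2


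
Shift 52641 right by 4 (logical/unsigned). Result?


0b1100110110100001 >> 4 = 0b110011011010 = 3290

3290


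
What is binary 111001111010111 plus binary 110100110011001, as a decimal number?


111001111010111 + 110100110011001 = 1101110101110000 = 56688

56688


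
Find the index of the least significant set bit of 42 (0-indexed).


0b101010. Lowest set bit at position 1

1


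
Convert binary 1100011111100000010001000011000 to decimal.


1100011111100000010001000011000 in decimal = 1676681752

1676681752


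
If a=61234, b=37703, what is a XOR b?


61234 ^ 37703 = 31861

31861


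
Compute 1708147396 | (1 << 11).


1708147396 | (1 << 11) = 1708147396 | 2048 = 1708149444

1708149444


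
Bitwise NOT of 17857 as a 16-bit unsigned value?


~0b100010111000001 = 0b1011101000111110 = 47678 (16-bit unsigned)

47678


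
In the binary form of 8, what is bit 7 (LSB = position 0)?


0b1000, position 7 = 0

0


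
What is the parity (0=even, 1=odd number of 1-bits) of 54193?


0b1101001110110001 has 9 ones => parity 1

1


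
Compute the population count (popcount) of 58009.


0b1110001010011001 has 8 set bits

8


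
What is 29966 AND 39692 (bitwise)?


0b111010100001110 & 0b1001101100001100 = 0b1000100001100 = 4364

4364


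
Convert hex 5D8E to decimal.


5D8E hex = 23950 decimal

23950


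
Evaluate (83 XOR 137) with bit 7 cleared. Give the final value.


Step 1: 83 ^ 137 = 218
Step 2: 218 & ~(1 << 7) = 90

90


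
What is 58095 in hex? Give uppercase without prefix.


58095 = E2EF hex

E2EF


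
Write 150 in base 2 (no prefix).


150 = 10010110 in binary

10010110


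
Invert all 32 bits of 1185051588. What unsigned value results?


1185051588 ^ 4294967295 = 3109915707

3109915707


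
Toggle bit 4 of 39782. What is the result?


39782 ^ (1 << 4) = 39782 ^ 16 = 39798

39798


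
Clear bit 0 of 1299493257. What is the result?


1299493257 & ~(1 << 0) = 1299493256

1299493256


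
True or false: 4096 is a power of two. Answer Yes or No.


0b1000000000000. Only one bit set => Yes

Yes


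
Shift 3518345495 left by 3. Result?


0b11010001101101011011000100010111 << 3 = 0b11010001101101011011000100010111000 = 28146763960

28146763960


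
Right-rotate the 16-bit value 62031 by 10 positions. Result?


Rotate 0b1111001001001111 right by 10 (16-bit) = 0b1001001111111100 = 37884

37884


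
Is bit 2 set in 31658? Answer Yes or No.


0b111101110101010, bit 2 = 0. No

No


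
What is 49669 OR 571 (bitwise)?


0b1100001000000101 | 0b1000111011 = 0b1100001000111111 = 49727

49727


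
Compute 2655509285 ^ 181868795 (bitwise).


0b10011110010001111101101100100101 ^ 0b1010110101110001100011111011 = 0b10010100100100001100001111011110 = 2492515294

2492515294


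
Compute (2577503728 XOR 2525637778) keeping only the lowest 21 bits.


Step 1: 2577503728 ^ 2525637778 = 254523746
Step 2: 254523746 & 2097151 = 768354

768354


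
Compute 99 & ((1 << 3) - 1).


99 & 7 = 3

3


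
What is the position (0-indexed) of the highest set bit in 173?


0b10101101. Highest set bit at position 7

7


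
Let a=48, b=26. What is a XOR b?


48 ^ 26 = 42

42


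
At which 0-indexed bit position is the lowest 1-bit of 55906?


0b1101101001100010. Lowest set bit at position 1

1


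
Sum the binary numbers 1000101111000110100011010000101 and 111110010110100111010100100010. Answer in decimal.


1000101111000110100011010000101 + 111110010110100111010100100010 = 10000100001111011011101110100111 = 2218638247

2218638247


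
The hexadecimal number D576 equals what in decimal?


D576 hex = 54646 decimal

54646


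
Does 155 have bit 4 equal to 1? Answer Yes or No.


0b10011011, bit 4 = 1. Yes

Yes


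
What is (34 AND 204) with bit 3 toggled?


Step 1: 34 & 204 = 0
Step 2: 0 ^ (1 << 3) = 0 ^ 8 = 8

8


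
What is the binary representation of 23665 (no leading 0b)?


23665 = 101110001110001 in binary

101110001110001


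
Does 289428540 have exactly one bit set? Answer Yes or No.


0b10001010000000101010000111100. Multiple bits set => No

No


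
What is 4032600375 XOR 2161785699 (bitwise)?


0b11110000010111001001100100110111 ^ 0b10000000110110100011101101100011 = 0b1110000100001101010001001010100 = 1887871572

1887871572


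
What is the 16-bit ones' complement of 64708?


64708 ^ 65535 = 827

827


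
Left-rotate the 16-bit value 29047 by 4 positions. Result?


Rotate 0b111000101110111 left by 4 (16-bit) = 0b1011101110111 = 6007

6007


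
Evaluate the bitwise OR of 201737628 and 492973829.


0b1100000001100100010110011100 | 0b11101011000100010111100000101 = 0b11101011001100110111110011101 = 493252509

493252509


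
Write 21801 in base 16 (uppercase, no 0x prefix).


21801 = 5529 hex

5529


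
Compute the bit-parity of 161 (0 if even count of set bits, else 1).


0b10100001 has 3 ones => parity 1

1


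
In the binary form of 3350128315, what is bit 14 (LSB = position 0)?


0b11000111101011101110011010111011, position 14 = 1

1


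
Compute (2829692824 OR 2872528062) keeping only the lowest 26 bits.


Step 1: 2829692824 | 2872528062 = 2881482686
Step 2: 2881482686 & 67108863 = 62910398

62910398


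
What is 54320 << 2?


0b1101010000110000 << 2 = 0b110101000011000000 = 217280

217280


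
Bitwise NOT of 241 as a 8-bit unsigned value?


~0b11110001 = 0b1110 = 14 (8-bit unsigned)

14


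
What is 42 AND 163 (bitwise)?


0b101010 & 0b10100011 = 0b100010 = 34

34


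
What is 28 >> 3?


0b11100 >> 3 = 0b11 = 3

3


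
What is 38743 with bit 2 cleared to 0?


38743 & ~(1 << 2) = 38739

38739


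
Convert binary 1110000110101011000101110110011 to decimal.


1110000110101011000101110110011 in decimal = 1893043123

1893043123


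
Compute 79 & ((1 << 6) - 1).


79 & 63 = 15

15


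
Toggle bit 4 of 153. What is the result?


153 ^ (1 << 4) = 153 ^ 16 = 137

137


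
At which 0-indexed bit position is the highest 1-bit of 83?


0b1010011. Highest set bit at position 6

6


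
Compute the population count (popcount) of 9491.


0b10010100010011 has 6 set bits

6


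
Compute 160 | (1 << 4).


160 | (1 << 4) = 160 | 16 = 176

176


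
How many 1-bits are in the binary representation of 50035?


0b1100001101110011 has 9 set bits

9


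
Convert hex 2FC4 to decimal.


2FC4 hex = 12228 decimal

12228


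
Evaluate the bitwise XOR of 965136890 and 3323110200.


0b111001100001101101000111111010 ^ 0b11000110000100101010001100111000 = 0b11111111100101000111001011000010 = 4287918786

4287918786


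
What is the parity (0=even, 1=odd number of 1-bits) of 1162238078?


0b1000101010001100101100001111110 has 15 ones => parity 1

1


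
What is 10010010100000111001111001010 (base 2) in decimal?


10010010100000111001111001010 in decimal = 307262410

307262410


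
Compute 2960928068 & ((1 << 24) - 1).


2960928068 & 16777215 = 8138052

8138052


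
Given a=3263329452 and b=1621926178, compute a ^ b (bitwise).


3263329452 ^ 1621926178 = 2720978318

2720978318


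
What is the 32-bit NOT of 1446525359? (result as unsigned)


~0b1010110001110000011100110101111 = 0b10101001110001111100011001010000 = 2848441936 (32-bit unsigned)

2848441936


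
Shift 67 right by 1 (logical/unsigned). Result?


0b1000011 >> 1 = 0b100001 = 33

33


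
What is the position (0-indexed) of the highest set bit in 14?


0b1110. Highest set bit at position 3

3


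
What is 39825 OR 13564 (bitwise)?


0b1001101110010001 | 0b11010011111100 = 0b1011111111111101 = 49149

49149


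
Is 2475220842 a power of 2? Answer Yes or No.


0b10010011100010001101111101101010. Multiple bits set => No

No


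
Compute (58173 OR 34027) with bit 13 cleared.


Step 1: 58173 | 34027 = 59391
Step 2: 59391 & ~(1 << 13) = 51199

51199


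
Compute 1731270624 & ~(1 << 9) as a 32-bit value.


1731270624 & ~(1 << 9) = 1731270112

1731270112


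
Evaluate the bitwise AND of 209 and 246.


0b11010001 & 0b11110110 = 0b11010000 = 208

208


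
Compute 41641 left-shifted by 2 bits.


0b1010001010101001 << 2 = 0b101000101010100100 = 166564

166564


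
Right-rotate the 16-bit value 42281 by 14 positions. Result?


Rotate 0b1010010100101001 right by 14 (16-bit) = 0b1001010010100110 = 38054

38054


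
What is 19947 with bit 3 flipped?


19947 ^ (1 << 3) = 19947 ^ 8 = 19939

19939


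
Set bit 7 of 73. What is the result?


73 | (1 << 7) = 73 | 128 = 201

201


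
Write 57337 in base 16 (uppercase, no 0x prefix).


57337 = DFF9 hex

DFF9


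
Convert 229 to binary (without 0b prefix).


229 = 11100101 in binary

11100101


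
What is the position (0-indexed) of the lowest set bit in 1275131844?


0b1001100000000001111011111000100. Lowest set bit at position 2

2


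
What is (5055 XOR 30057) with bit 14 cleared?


Step 1: 5055 ^ 30057 = 26326
Step 2: 26326 & ~(1 << 14) = 9942

9942


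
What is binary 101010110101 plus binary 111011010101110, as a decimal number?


101010110101 + 111011010101110 = 1000000101100011 = 33123

33123


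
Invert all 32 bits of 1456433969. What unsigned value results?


1456433969 ^ 4294967295 = 2838533326

2838533326


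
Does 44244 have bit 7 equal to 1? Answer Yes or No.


0b1010110011010100, bit 7 = 1. Yes

Yes


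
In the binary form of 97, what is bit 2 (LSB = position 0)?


0b1100001, position 2 = 0

0


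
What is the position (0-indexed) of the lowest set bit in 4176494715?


0b11111000111100000100000001111011. Lowest set bit at position 0

0


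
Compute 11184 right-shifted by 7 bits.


0b10101110110000 >> 7 = 0b1010111 = 87

87


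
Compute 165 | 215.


0b10100101 | 0b11010111 = 0b11110111 = 247

247


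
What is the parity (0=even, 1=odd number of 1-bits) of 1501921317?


0b1011001100001011000000000100101 has 11 ones => parity 1

1


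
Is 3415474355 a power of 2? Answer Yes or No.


0b11001011100101000000000010110011. Multiple bits set => No

No


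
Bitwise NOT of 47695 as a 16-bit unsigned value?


~0b1011101001001111 = 0b100010110110000 = 17840 (16-bit unsigned)

17840


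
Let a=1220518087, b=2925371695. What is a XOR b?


1220518087 ^ 2925371695 = 3873571304

3873571304


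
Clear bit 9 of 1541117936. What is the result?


1541117936 & ~(1 << 9) = 1541117424

1541117424


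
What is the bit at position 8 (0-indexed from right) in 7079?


0b1101110100111, position 8 = 1

1


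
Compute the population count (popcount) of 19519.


0b100110000111111 has 9 set bits

9


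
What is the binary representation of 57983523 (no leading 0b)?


57983523 = 11011101001100001000100011 in binary

11011101001100001000100011


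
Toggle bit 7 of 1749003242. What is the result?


1749003242 ^ (1 << 7) = 1749003242 ^ 128 = 1749003114

1749003114


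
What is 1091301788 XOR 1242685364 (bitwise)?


0b1000001000010111111000110011100 ^ 0b1001010000100011101111110110100 = 0b1011000110100010111000101000 = 186265128

186265128


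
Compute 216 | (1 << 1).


216 | (1 << 1) = 216 | 2 = 218

218


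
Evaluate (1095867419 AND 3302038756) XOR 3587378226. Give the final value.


Step 1: 1095867419 & 3302038756 = 1079057408
Step 2: 1079057408 ^ 3587378226 = 2508329010

2508329010


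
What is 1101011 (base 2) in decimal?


1101011 in decimal = 107

107


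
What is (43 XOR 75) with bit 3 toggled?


Step 1: 43 ^ 75 = 96
Step 2: 96 ^ (1 << 3) = 96 ^ 8 = 104

104


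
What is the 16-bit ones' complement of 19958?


19958 ^ 65535 = 45577

45577


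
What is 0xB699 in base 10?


B699 hex = 46745 decimal

46745


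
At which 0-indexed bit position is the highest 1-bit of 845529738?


0b110010011001011100001010001010. Highest set bit at position 29

29


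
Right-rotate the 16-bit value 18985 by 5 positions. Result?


Rotate 0b100101000101001 right by 5 (16-bit) = 0b100101001010001 = 19025

19025


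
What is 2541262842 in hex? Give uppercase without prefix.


2541262842 = 977897FA hex

977897FA


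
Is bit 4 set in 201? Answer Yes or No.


0b11001001, bit 4 = 0. No

No


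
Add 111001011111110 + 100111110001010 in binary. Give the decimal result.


111001011111110 + 100111110001010 = 1100001010001000 = 49800

49800


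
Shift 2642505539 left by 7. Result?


0b10011101100000010110111101000011 << 7 = 0b100111011000000101101111010000110000000 = 338240708992

338240708992


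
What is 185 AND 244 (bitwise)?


0b10111001 & 0b11110100 = 0b10110000 = 176

176


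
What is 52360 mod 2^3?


52360 & 7 = 0

0


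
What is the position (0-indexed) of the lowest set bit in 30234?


0b111011000011010. Lowest set bit at position 1

1


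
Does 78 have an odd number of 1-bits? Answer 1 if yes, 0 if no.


0b1001110 has 4 ones => parity 0

0


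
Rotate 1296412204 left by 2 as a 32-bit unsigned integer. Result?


Rotate 0b1001101010001011010111000101100 left by 2 (32-bit) = 0b110101000101101011100010110001 = 890681521

890681521


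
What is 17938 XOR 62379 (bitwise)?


0b100011000010010 ^ 0b1111001110101011 = 0b1011010110111001 = 46521

46521


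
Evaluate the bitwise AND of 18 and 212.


0b10010 & 0b11010100 = 0b10000 = 16

16


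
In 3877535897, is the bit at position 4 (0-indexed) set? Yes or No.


0b11100111000111101000000010011001, bit 4 = 1. Yes

Yes


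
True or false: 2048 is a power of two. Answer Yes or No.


0b100000000000. Only one bit set => Yes

Yes


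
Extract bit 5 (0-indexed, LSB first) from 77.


0b1001101, position 5 = 0

0


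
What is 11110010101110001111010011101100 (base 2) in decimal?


11110010101110001111010011101100 in decimal = 4072207596

4072207596


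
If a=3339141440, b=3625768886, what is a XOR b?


3339141440 ^ 3625768886 = 521901814

521901814


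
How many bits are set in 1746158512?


0b1101000000101000100001110110000 has 11 set bits

11


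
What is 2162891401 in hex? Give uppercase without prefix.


2162891401 = 80EB1A89 hex

80EB1A89


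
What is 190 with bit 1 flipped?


190 ^ (1 << 1) = 190 ^ 2 = 188

188


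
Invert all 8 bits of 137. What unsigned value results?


137 ^ 255 = 118

118


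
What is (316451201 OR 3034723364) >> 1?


Step 1: 316451201 | 3034723364 = 3070148005
Step 2: 3070148005 >> 1 = 1535074002

1535074002


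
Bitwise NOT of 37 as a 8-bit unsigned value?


~0b100101 = 0b11011010 = 218 (8-bit unsigned)

218


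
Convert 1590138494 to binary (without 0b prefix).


1590138494 = 1011110110001111001011001111110 in binary

1011110110001111001011001111110


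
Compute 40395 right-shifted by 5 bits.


0b1001110111001011 >> 5 = 0b10011101110 = 1262

1262


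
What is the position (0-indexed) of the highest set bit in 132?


0b10000100. Highest set bit at position 7

7


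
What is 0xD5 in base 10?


D5 hex = 213 decimal

213


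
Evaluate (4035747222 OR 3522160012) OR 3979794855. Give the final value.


Step 1: 4035747222 | 3522160012 = 4059037086
Step 2: 4059037086 | 3979794855 = 4261412287

4261412287


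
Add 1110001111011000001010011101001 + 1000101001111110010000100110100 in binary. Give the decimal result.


1110001111011000001010011101001 + 1000101001111110010000100110100 = 10110111001010110011011000011101 = 3073062429

3073062429


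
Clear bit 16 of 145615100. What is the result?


145615100 & ~(1 << 16) = 145549564

145549564


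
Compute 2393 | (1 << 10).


2393 | (1 << 10) = 2393 | 1024 = 3417

3417


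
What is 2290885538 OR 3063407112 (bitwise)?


0b10001000100011000010001110100010 | 0b10110110100101111110001000001000 = 0b10111110100111111110001110101010 = 3198149546

3198149546


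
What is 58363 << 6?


0b1110001111111011 << 6 = 0b1110001111111011000000 = 3735232

3735232


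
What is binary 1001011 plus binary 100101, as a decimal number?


1001011 + 100101 = 1110000 = 112

112


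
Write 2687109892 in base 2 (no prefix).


2687109892 = 10100000001010100000101100000100 in binary

10100000001010100000101100000100


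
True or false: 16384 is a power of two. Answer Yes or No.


0b100000000000000. Only one bit set => Yes

Yes


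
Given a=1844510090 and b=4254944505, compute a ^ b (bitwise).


1844510090 ^ 4254944505 = 2423107955

2423107955


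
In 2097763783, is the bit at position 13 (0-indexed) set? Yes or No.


0b1111101000010010101010111000111, bit 13 = 0. No

No


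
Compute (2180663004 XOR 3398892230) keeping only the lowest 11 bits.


Step 1: 2180663004 ^ 3398892230 = 1265417242
Step 2: 1265417242 & 2047 = 1050

1050


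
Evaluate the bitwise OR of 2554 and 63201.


0b100111111010 | 0b1111011011100001 = 0b1111111111111011 = 65531

65531


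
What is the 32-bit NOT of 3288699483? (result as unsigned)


~0b11000100000001011001001001011011 = 0b111011111110100110110110100100 = 1006267812 (32-bit unsigned)

1006267812


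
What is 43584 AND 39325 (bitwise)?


0b1010101001000000 & 0b1001100110011101 = 0b1000100000000000 = 34816

34816


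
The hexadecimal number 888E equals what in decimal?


888E hex = 34958 decimal

34958


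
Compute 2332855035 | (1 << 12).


2332855035 | (1 << 12) = 2332855035 | 4096 = 2332859131

2332859131


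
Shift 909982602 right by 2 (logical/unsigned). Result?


0b110110001111010011101110001010 >> 2 = 0b1101100011110100111011100010 = 227495650

227495650


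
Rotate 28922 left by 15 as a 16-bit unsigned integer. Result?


Rotate 0b111000011111010 left by 15 (16-bit) = 0b11100001111101 = 14461

14461


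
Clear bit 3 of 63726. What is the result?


63726 & ~(1 << 3) = 63718

63718


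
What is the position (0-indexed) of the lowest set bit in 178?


0b10110010. Lowest set bit at position 1

1


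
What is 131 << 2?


0b10000011 << 2 = 0b1000001100 = 524

524


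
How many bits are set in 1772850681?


0b1101001101010111000110111111001 has 19 set bits

19


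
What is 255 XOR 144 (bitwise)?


0b11111111 ^ 0b10010000 = 0b1101111 = 111

111


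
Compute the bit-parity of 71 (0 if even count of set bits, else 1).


0b1000111 has 4 ones => parity 0

0


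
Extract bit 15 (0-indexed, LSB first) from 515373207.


0b11110101101111111100010010111, position 15 = 1

1


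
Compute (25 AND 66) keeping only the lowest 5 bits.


Step 1: 25 & 66 = 0
Step 2: 0 & 31 = 0

0


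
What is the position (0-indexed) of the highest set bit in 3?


0b11. Highest set bit at position 1

1


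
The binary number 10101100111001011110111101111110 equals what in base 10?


10101100111001011110111101111110 in decimal = 2900750206

2900750206


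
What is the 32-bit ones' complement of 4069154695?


4069154695 ^ 4294967295 = 225812600

225812600


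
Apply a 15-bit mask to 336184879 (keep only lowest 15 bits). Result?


336184879 & 32767 = 17967

17967


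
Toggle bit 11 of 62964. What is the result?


62964 ^ (1 << 11) = 62964 ^ 2048 = 65012

65012


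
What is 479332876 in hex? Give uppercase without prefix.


479332876 = 1C920A0C hex

1C920A0C


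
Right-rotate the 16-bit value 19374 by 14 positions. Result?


Rotate 0b100101110101110 right by 14 (16-bit) = 0b10111010111001 = 11961

11961


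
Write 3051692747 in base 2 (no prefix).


3051692747 = 10110101111001010010001011001011 in binary

10110101111001010010001011001011


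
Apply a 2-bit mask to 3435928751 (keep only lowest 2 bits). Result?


3435928751 & 3 = 3

3


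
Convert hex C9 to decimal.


C9 hex = 201 decimal

201


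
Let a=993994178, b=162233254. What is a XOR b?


993994178 ^ 162233254 = 848584292

848584292


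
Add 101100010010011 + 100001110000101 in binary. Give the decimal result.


101100010010011 + 100001110000101 = 1001110000011000 = 39960

39960


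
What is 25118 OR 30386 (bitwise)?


0b110001000011110 | 0b111011010110010 = 0b111011010111110 = 30398

30398


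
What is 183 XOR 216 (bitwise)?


0b10110111 ^ 0b11011000 = 0b1101111 = 111

111


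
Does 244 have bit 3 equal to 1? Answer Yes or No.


0b11110100, bit 3 = 0. No

No


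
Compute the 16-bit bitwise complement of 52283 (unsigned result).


~0b1100110000111011 = 0b11001111000100 = 13252 (16-bit unsigned)

13252


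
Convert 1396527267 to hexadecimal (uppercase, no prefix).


1396527267 = 533D50A3 hex

533D50A3


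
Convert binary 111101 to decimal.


111101 in decimal = 61

61


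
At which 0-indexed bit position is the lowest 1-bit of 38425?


0b1001011000011001. Lowest set bit at position 0

0


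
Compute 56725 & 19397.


0b1101110110010101 & 0b100101111000101 = 0b100100110000101 = 18821

18821


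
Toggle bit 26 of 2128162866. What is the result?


2128162866 ^ (1 << 26) = 2128162866 ^ 67108864 = 2061054002

2061054002


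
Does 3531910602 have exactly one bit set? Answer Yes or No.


0b11010010100001001010110111001010. Multiple bits set => No

No


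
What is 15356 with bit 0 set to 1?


15356 | (1 << 0) = 15356 | 1 = 15357

15357


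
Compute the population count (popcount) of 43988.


0b1010101111010100 has 9 set bits

9


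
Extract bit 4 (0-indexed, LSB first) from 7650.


0b1110111100010, position 4 = 0

0


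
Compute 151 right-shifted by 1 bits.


0b10010111 >> 1 = 0b1001011 = 75

75


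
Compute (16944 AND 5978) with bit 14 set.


Step 1: 16944 & 5978 = 528
Step 2: 528 | (1 << 14) = 528 | 16384 = 16912

16912


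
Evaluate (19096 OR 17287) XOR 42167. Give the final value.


Step 1: 19096 | 17287 = 19359
Step 2: 19359 ^ 42167 = 61224

61224


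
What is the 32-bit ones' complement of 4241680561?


4241680561 ^ 4294967295 = 53286734

53286734


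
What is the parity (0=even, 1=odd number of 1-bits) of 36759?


0b1000111110010111 has 10 ones => parity 0

0


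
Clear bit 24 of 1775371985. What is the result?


1775371985 & ~(1 << 24) = 1758594769

1758594769


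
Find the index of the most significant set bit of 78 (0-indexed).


0b1001110. Highest set bit at position 6

6


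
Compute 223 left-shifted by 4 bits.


0b11011111 << 4 = 0b110111110000 = 3568

3568


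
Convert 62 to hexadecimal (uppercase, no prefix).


62 = 3E hex

3E


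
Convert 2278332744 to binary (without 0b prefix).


2278332744 = 10000111110011001001100101001000 in binary

10000111110011001001100101001000


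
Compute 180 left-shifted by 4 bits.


0b10110100 << 4 = 0b101101000000 = 2880

2880


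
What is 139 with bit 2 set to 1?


139 | (1 << 2) = 139 | 4 = 143

143


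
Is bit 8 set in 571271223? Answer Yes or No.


0b100010000011001110100000110111, bit 8 = 0. No

No


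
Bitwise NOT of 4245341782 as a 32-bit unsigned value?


~0b11111101000010101100011001010110 = 0b10111101010011100110101001 = 49625513 (32-bit unsigned)

49625513


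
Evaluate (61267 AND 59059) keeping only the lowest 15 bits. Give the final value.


Step 1: 61267 & 59059 = 58899
Step 2: 58899 & 32767 = 26131

26131


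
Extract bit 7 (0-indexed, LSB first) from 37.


0b100101, position 7 = 0

0


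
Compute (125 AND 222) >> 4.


Step 1: 125 & 222 = 92
Step 2: 92 >> 4 = 5

5


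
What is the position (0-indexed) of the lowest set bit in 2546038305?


0b10010111110000010111011000100001. Lowest set bit at position 0

0


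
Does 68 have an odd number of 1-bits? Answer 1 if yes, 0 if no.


0b1000100 has 2 ones => parity 0

0


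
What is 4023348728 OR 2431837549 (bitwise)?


0b11101111110011110110110111111000 | 0b10010000111100101110010101101101 = 0b11111111111111111110110111111101 = 4294962685

4294962685


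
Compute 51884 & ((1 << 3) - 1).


51884 & 7 = 4

4


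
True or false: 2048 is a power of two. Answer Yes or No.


0b100000000000. Only one bit set => Yes

Yes


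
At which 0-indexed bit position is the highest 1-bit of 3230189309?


0b11000000100010001100011011111101. Highest set bit at position 31

31


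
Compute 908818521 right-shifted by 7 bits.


0b110110001010110111100001011001 >> 7 = 0b11011000101011011110000 = 7100144

7100144


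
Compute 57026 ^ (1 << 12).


57026 ^ (1 << 12) = 57026 ^ 4096 = 52930

52930


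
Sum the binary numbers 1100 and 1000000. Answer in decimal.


1100 + 1000000 = 1001100 = 76

76


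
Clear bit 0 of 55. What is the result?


55 & ~(1 << 0) = 54

54


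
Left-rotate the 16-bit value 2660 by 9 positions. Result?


Rotate 0b101001100100 left by 9 (16-bit) = 0b1100100000010100 = 51220

51220


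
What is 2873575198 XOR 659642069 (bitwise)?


0b10101011010001110100011100011110 ^ 0b100111010100010101011011010101 = 0b10001100000101100001000111001011 = 2350256587

2350256587


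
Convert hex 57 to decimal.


57 hex = 87 decimal

87


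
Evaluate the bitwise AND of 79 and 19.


0b1001111 & 0b10011 = 0b11 = 3

3


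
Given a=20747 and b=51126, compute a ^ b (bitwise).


20747 ^ 51126 = 38589

38589


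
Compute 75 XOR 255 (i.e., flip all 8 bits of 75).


75 ^ 255 = 180

180


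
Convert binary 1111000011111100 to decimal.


1111000011111100 in decimal = 61692

61692


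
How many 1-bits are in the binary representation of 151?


0b10010111 has 5 set bits

5


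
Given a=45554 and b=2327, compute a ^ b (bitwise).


45554 ^ 2327 = 47333

47333


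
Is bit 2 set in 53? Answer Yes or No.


0b110101, bit 2 = 1. Yes

Yes


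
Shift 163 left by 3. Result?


0b10100011 << 3 = 0b10100011000 = 1304

1304


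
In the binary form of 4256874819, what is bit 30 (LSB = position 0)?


0b11111101101110101100000101000011, position 30 = 1

1


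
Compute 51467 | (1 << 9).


51467 | (1 << 9) = 51467 | 512 = 51979

51979


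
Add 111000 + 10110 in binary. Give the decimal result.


111000 + 10110 = 1001110 = 78

78


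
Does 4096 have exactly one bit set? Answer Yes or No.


0b1000000000000. Only one bit set => Yes

Yes


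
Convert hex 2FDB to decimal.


2FDB hex = 12251 decimal

12251


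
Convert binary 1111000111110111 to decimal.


1111000111110111 in decimal = 61943

61943


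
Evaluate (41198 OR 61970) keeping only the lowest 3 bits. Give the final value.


Step 1: 41198 | 61970 = 62206
Step 2: 62206 & 7 = 6

6


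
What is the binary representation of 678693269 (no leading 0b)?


678693269 = 101000011101000000100110010101 in binary

101000011101000000100110010101


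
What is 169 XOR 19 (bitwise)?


0b10101001 ^ 0b10011 = 0b10111010 = 186

186


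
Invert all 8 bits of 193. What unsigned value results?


193 ^ 255 = 62

62


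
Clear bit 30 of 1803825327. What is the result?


1803825327 & ~(1 << 30) = 730083503

730083503


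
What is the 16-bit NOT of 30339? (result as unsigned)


~0b111011010000011 = 0b1000100101111100 = 35196 (16-bit unsigned)

35196


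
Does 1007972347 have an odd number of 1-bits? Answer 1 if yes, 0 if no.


0b111100000101000110111111111011 has 19 ones => parity 1

1


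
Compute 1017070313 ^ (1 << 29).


1017070313 ^ (1 << 29) = 1017070313 ^ 536870912 = 480199401

480199401


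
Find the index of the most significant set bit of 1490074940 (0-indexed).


0b1011000110100001011110100111100. Highest set bit at position 30

30


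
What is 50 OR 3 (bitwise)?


0b110010 | 0b11 = 0b110011 = 51

51


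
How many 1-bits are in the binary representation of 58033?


0b1110001010110001 has 8 set bits

8


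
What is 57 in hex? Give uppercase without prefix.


57 = 39 hex

39


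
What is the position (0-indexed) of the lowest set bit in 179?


0b10110011. Lowest set bit at position 0

0


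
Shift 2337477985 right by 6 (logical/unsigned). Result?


0b10001011010100110001010101100001 >> 6 = 0b10001011010100110001010101 = 36523093

36523093


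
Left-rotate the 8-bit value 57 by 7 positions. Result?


Rotate 0b111001 left by 7 (8-bit) = 0b10011100 = 156

156


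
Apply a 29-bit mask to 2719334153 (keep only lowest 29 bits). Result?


2719334153 & 536870911 = 34979593

34979593


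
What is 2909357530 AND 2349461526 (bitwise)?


0b10101101011010010100010111011010 & 0b10001100000010011111000000010110 = 0b10001100000010010100000000010010 = 2349416466

2349416466


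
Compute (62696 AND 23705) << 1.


Step 1: 62696 & 23705 = 21640
Step 2: 21640 << 1 = 43280

43280


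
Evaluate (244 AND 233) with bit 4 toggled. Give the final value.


Step 1: 244 & 233 = 224
Step 2: 224 ^ (1 << 4) = 224 ^ 16 = 240

240


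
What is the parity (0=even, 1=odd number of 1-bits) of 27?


0b11011 has 4 ones => parity 0

0


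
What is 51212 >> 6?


0b1100100000001100 >> 6 = 0b1100100000 = 800

800


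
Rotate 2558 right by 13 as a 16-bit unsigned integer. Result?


Rotate 0b100111111110 right by 13 (16-bit) = 0b100111111110000 = 20464

20464


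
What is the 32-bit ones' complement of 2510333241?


2510333241 ^ 4294967295 = 1784634054

1784634054


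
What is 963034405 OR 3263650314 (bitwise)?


0b111001011001101011110100100101 | 0b11000010100001110101101000001010 = 0b11111011111001111111111100101111 = 4226285359

4226285359


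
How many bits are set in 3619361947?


0b11010111101110110001010010011011 has 19 set bits

19


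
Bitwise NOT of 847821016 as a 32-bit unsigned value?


~0b110010100010001011100011011000 = 0b11001101011101110100011100100111 = 3447146279 (32-bit unsigned)

3447146279


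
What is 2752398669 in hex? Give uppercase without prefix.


2752398669 = A40E454D hex

A40E454D


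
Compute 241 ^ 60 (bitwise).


0b11110001 ^ 0b111100 = 0b11001101 = 205

205


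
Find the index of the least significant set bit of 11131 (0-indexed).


0b10101101111011. Lowest set bit at position 0

0


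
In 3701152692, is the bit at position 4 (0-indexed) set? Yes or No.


0b11011100100110110001101110110100, bit 4 = 1. Yes

Yes
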